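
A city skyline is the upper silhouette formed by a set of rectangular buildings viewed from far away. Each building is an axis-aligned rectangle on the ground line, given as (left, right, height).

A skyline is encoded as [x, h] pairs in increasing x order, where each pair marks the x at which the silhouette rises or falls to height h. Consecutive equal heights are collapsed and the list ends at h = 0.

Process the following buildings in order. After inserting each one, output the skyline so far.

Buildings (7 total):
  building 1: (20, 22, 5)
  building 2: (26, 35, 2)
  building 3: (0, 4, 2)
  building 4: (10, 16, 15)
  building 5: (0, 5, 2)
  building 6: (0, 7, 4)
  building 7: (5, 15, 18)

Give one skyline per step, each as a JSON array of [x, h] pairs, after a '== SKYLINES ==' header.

== SKYLINES ==
[[20,5],[22,0]]
[[20,5],[22,0],[26,2],[35,0]]
[[0,2],[4,0],[20,5],[22,0],[26,2],[35,0]]
[[0,2],[4,0],[10,15],[16,0],[20,5],[22,0],[26,2],[35,0]]
[[0,2],[5,0],[10,15],[16,0],[20,5],[22,0],[26,2],[35,0]]
[[0,4],[7,0],[10,15],[16,0],[20,5],[22,0],[26,2],[35,0]]
[[0,4],[5,18],[15,15],[16,0],[20,5],[22,0],[26,2],[35,0]]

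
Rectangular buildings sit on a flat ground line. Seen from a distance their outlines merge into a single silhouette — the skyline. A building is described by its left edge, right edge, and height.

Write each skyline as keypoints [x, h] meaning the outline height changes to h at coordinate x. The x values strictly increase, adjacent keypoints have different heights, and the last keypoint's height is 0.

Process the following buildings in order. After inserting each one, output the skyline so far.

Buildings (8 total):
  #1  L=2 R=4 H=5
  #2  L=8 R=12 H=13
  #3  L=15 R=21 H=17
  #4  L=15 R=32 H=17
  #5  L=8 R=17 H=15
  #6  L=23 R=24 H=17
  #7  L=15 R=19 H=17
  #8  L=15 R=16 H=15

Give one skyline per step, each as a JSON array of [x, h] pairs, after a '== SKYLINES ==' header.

== SKYLINES ==
[[2,5],[4,0]]
[[2,5],[4,0],[8,13],[12,0]]
[[2,5],[4,0],[8,13],[12,0],[15,17],[21,0]]
[[2,5],[4,0],[8,13],[12,0],[15,17],[32,0]]
[[2,5],[4,0],[8,15],[15,17],[32,0]]
[[2,5],[4,0],[8,15],[15,17],[32,0]]
[[2,5],[4,0],[8,15],[15,17],[32,0]]
[[2,5],[4,0],[8,15],[15,17],[32,0]]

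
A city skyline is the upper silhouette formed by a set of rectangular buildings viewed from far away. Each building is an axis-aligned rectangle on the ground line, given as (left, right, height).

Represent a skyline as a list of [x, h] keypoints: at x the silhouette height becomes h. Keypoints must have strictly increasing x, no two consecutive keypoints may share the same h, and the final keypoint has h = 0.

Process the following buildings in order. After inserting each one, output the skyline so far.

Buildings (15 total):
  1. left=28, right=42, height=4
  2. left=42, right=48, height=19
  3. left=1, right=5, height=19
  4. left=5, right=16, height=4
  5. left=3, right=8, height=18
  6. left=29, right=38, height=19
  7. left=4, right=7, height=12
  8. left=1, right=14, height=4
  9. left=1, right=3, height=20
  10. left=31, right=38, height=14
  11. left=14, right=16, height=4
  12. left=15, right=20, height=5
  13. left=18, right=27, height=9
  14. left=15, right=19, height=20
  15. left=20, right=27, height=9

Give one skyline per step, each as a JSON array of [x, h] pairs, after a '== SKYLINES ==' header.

== SKYLINES ==
[[28,4],[42,0]]
[[28,4],[42,19],[48,0]]
[[1,19],[5,0],[28,4],[42,19],[48,0]]
[[1,19],[5,4],[16,0],[28,4],[42,19],[48,0]]
[[1,19],[5,18],[8,4],[16,0],[28,4],[42,19],[48,0]]
[[1,19],[5,18],[8,4],[16,0],[28,4],[29,19],[38,4],[42,19],[48,0]]
[[1,19],[5,18],[8,4],[16,0],[28,4],[29,19],[38,4],[42,19],[48,0]]
[[1,19],[5,18],[8,4],[16,0],[28,4],[29,19],[38,4],[42,19],[48,0]]
[[1,20],[3,19],[5,18],[8,4],[16,0],[28,4],[29,19],[38,4],[42,19],[48,0]]
[[1,20],[3,19],[5,18],[8,4],[16,0],[28,4],[29,19],[38,4],[42,19],[48,0]]
[[1,20],[3,19],[5,18],[8,4],[16,0],[28,4],[29,19],[38,4],[42,19],[48,0]]
[[1,20],[3,19],[5,18],[8,4],[15,5],[20,0],[28,4],[29,19],[38,4],[42,19],[48,0]]
[[1,20],[3,19],[5,18],[8,4],[15,5],[18,9],[27,0],[28,4],[29,19],[38,4],[42,19],[48,0]]
[[1,20],[3,19],[5,18],[8,4],[15,20],[19,9],[27,0],[28,4],[29,19],[38,4],[42,19],[48,0]]
[[1,20],[3,19],[5,18],[8,4],[15,20],[19,9],[27,0],[28,4],[29,19],[38,4],[42,19],[48,0]]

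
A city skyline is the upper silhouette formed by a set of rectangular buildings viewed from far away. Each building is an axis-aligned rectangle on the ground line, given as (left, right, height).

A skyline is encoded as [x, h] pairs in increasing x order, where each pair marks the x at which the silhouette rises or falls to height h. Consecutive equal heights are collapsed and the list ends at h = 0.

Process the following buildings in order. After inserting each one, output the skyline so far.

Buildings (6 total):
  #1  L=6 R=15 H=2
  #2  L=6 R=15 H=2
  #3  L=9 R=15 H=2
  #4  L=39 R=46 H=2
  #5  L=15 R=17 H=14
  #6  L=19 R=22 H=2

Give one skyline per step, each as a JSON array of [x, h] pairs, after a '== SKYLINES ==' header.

== SKYLINES ==
[[6,2],[15,0]]
[[6,2],[15,0]]
[[6,2],[15,0]]
[[6,2],[15,0],[39,2],[46,0]]
[[6,2],[15,14],[17,0],[39,2],[46,0]]
[[6,2],[15,14],[17,0],[19,2],[22,0],[39,2],[46,0]]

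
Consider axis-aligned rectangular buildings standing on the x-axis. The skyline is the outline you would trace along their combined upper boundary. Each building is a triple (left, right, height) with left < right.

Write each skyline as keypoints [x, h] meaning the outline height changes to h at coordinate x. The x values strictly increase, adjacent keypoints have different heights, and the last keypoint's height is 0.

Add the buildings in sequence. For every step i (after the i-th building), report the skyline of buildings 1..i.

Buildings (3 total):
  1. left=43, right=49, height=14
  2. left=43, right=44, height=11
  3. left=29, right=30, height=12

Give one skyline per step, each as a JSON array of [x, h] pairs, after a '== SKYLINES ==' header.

== SKYLINES ==
[[43,14],[49,0]]
[[43,14],[49,0]]
[[29,12],[30,0],[43,14],[49,0]]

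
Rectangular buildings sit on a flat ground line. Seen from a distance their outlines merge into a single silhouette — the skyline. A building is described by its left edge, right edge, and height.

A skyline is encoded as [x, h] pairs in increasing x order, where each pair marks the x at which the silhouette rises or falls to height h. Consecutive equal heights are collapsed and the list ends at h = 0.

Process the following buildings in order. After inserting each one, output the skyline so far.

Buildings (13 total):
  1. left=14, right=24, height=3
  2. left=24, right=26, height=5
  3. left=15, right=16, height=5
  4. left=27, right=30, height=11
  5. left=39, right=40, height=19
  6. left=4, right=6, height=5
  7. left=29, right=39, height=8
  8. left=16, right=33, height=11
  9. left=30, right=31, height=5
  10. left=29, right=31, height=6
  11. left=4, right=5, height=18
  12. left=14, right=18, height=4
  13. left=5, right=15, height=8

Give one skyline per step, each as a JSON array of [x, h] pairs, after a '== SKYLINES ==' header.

== SKYLINES ==
[[14,3],[24,0]]
[[14,3],[24,5],[26,0]]
[[14,3],[15,5],[16,3],[24,5],[26,0]]
[[14,3],[15,5],[16,3],[24,5],[26,0],[27,11],[30,0]]
[[14,3],[15,5],[16,3],[24,5],[26,0],[27,11],[30,0],[39,19],[40,0]]
[[4,5],[6,0],[14,3],[15,5],[16,3],[24,5],[26,0],[27,11],[30,0],[39,19],[40,0]]
[[4,5],[6,0],[14,3],[15,5],[16,3],[24,5],[26,0],[27,11],[30,8],[39,19],[40,0]]
[[4,5],[6,0],[14,3],[15,5],[16,11],[33,8],[39,19],[40,0]]
[[4,5],[6,0],[14,3],[15,5],[16,11],[33,8],[39,19],[40,0]]
[[4,5],[6,0],[14,3],[15,5],[16,11],[33,8],[39,19],[40,0]]
[[4,18],[5,5],[6,0],[14,3],[15,5],[16,11],[33,8],[39,19],[40,0]]
[[4,18],[5,5],[6,0],[14,4],[15,5],[16,11],[33,8],[39,19],[40,0]]
[[4,18],[5,8],[15,5],[16,11],[33,8],[39,19],[40,0]]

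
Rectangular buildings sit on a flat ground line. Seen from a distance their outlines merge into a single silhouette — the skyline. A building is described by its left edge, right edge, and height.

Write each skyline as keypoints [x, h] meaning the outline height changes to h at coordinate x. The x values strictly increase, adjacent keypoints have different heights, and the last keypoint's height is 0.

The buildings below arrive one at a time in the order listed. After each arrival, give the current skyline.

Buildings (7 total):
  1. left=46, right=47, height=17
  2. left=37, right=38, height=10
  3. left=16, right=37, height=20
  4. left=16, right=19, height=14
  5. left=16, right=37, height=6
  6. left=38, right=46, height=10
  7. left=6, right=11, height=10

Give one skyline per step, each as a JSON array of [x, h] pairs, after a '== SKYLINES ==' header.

== SKYLINES ==
[[46,17],[47,0]]
[[37,10],[38,0],[46,17],[47,0]]
[[16,20],[37,10],[38,0],[46,17],[47,0]]
[[16,20],[37,10],[38,0],[46,17],[47,0]]
[[16,20],[37,10],[38,0],[46,17],[47,0]]
[[16,20],[37,10],[46,17],[47,0]]
[[6,10],[11,0],[16,20],[37,10],[46,17],[47,0]]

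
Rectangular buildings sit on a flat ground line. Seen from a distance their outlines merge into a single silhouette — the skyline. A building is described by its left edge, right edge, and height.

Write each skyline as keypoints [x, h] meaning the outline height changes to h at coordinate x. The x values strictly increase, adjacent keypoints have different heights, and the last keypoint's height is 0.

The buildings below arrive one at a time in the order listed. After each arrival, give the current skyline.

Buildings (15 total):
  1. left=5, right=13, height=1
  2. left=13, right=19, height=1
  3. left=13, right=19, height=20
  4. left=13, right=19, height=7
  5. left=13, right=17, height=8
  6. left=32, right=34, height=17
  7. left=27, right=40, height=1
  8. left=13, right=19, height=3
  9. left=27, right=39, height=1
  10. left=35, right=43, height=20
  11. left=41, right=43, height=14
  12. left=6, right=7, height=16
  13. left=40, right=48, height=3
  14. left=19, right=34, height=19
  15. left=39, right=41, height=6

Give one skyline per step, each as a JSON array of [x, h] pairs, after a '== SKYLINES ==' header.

== SKYLINES ==
[[5,1],[13,0]]
[[5,1],[19,0]]
[[5,1],[13,20],[19,0]]
[[5,1],[13,20],[19,0]]
[[5,1],[13,20],[19,0]]
[[5,1],[13,20],[19,0],[32,17],[34,0]]
[[5,1],[13,20],[19,0],[27,1],[32,17],[34,1],[40,0]]
[[5,1],[13,20],[19,0],[27,1],[32,17],[34,1],[40,0]]
[[5,1],[13,20],[19,0],[27,1],[32,17],[34,1],[40,0]]
[[5,1],[13,20],[19,0],[27,1],[32,17],[34,1],[35,20],[43,0]]
[[5,1],[13,20],[19,0],[27,1],[32,17],[34,1],[35,20],[43,0]]
[[5,1],[6,16],[7,1],[13,20],[19,0],[27,1],[32,17],[34,1],[35,20],[43,0]]
[[5,1],[6,16],[7,1],[13,20],[19,0],[27,1],[32,17],[34,1],[35,20],[43,3],[48,0]]
[[5,1],[6,16],[7,1],[13,20],[19,19],[34,1],[35,20],[43,3],[48,0]]
[[5,1],[6,16],[7,1],[13,20],[19,19],[34,1],[35,20],[43,3],[48,0]]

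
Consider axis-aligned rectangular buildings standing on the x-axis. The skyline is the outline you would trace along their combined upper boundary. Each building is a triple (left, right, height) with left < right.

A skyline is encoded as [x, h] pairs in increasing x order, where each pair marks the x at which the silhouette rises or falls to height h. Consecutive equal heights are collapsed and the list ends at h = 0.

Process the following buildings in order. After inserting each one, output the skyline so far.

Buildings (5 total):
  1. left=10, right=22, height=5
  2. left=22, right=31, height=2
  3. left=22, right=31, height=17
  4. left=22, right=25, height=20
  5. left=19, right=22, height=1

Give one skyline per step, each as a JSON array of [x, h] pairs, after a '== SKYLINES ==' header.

== SKYLINES ==
[[10,5],[22,0]]
[[10,5],[22,2],[31,0]]
[[10,5],[22,17],[31,0]]
[[10,5],[22,20],[25,17],[31,0]]
[[10,5],[22,20],[25,17],[31,0]]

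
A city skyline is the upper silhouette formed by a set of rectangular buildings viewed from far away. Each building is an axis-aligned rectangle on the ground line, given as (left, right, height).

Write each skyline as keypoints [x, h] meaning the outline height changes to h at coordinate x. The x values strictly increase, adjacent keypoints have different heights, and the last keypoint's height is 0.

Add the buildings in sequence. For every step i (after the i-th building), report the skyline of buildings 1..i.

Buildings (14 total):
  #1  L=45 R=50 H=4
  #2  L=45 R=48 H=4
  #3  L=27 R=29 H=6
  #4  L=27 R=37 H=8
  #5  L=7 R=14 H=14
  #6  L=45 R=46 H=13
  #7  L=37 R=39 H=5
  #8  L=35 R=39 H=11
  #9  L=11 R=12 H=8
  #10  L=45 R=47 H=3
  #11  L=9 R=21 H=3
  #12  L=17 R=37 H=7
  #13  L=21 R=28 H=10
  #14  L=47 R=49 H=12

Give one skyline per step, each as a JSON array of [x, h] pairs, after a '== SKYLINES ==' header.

== SKYLINES ==
[[45,4],[50,0]]
[[45,4],[50,0]]
[[27,6],[29,0],[45,4],[50,0]]
[[27,8],[37,0],[45,4],[50,0]]
[[7,14],[14,0],[27,8],[37,0],[45,4],[50,0]]
[[7,14],[14,0],[27,8],[37,0],[45,13],[46,4],[50,0]]
[[7,14],[14,0],[27,8],[37,5],[39,0],[45,13],[46,4],[50,0]]
[[7,14],[14,0],[27,8],[35,11],[39,0],[45,13],[46,4],[50,0]]
[[7,14],[14,0],[27,8],[35,11],[39,0],[45,13],[46,4],[50,0]]
[[7,14],[14,0],[27,8],[35,11],[39,0],[45,13],[46,4],[50,0]]
[[7,14],[14,3],[21,0],[27,8],[35,11],[39,0],[45,13],[46,4],[50,0]]
[[7,14],[14,3],[17,7],[27,8],[35,11],[39,0],[45,13],[46,4],[50,0]]
[[7,14],[14,3],[17,7],[21,10],[28,8],[35,11],[39,0],[45,13],[46,4],[50,0]]
[[7,14],[14,3],[17,7],[21,10],[28,8],[35,11],[39,0],[45,13],[46,4],[47,12],[49,4],[50,0]]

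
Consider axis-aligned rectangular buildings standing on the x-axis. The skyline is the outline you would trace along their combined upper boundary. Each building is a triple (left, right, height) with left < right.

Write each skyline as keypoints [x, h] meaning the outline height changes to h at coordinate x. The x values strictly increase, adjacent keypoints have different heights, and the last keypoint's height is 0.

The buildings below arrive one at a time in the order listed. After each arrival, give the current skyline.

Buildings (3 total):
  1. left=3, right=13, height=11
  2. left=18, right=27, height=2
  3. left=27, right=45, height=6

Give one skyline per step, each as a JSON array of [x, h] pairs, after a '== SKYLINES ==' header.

== SKYLINES ==
[[3,11],[13,0]]
[[3,11],[13,0],[18,2],[27,0]]
[[3,11],[13,0],[18,2],[27,6],[45,0]]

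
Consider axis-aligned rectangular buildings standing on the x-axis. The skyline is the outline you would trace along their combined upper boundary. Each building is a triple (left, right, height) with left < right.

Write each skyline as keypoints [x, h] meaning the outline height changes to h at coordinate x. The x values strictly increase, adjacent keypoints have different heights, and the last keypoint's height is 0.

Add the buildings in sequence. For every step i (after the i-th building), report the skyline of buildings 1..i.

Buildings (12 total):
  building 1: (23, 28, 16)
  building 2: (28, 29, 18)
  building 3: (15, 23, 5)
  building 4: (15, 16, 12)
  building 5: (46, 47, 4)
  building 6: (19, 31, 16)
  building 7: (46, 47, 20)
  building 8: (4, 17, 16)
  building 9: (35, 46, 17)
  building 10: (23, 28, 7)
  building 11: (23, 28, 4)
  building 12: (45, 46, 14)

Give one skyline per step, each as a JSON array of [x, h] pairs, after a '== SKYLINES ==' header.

== SKYLINES ==
[[23,16],[28,0]]
[[23,16],[28,18],[29,0]]
[[15,5],[23,16],[28,18],[29,0]]
[[15,12],[16,5],[23,16],[28,18],[29,0]]
[[15,12],[16,5],[23,16],[28,18],[29,0],[46,4],[47,0]]
[[15,12],[16,5],[19,16],[28,18],[29,16],[31,0],[46,4],[47,0]]
[[15,12],[16,5],[19,16],[28,18],[29,16],[31,0],[46,20],[47,0]]
[[4,16],[17,5],[19,16],[28,18],[29,16],[31,0],[46,20],[47,0]]
[[4,16],[17,5],[19,16],[28,18],[29,16],[31,0],[35,17],[46,20],[47,0]]
[[4,16],[17,5],[19,16],[28,18],[29,16],[31,0],[35,17],[46,20],[47,0]]
[[4,16],[17,5],[19,16],[28,18],[29,16],[31,0],[35,17],[46,20],[47,0]]
[[4,16],[17,5],[19,16],[28,18],[29,16],[31,0],[35,17],[46,20],[47,0]]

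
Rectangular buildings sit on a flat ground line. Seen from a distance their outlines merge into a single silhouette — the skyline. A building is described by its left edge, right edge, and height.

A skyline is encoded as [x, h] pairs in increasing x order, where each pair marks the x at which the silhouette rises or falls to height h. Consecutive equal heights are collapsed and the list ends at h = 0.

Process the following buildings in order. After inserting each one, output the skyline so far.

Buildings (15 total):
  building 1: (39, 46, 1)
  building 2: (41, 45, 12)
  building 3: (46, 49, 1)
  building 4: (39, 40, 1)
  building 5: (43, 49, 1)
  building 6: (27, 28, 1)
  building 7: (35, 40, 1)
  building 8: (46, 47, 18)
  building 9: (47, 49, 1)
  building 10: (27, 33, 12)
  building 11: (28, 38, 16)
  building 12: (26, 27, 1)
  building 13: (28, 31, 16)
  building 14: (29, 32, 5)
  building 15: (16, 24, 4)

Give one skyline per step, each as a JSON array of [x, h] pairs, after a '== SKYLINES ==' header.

== SKYLINES ==
[[39,1],[46,0]]
[[39,1],[41,12],[45,1],[46,0]]
[[39,1],[41,12],[45,1],[49,0]]
[[39,1],[41,12],[45,1],[49,0]]
[[39,1],[41,12],[45,1],[49,0]]
[[27,1],[28,0],[39,1],[41,12],[45,1],[49,0]]
[[27,1],[28,0],[35,1],[41,12],[45,1],[49,0]]
[[27,1],[28,0],[35,1],[41,12],[45,1],[46,18],[47,1],[49,0]]
[[27,1],[28,0],[35,1],[41,12],[45,1],[46,18],[47,1],[49,0]]
[[27,12],[33,0],[35,1],[41,12],[45,1],[46,18],[47,1],[49,0]]
[[27,12],[28,16],[38,1],[41,12],[45,1],[46,18],[47,1],[49,0]]
[[26,1],[27,12],[28,16],[38,1],[41,12],[45,1],[46,18],[47,1],[49,0]]
[[26,1],[27,12],[28,16],[38,1],[41,12],[45,1],[46,18],[47,1],[49,0]]
[[26,1],[27,12],[28,16],[38,1],[41,12],[45,1],[46,18],[47,1],[49,0]]
[[16,4],[24,0],[26,1],[27,12],[28,16],[38,1],[41,12],[45,1],[46,18],[47,1],[49,0]]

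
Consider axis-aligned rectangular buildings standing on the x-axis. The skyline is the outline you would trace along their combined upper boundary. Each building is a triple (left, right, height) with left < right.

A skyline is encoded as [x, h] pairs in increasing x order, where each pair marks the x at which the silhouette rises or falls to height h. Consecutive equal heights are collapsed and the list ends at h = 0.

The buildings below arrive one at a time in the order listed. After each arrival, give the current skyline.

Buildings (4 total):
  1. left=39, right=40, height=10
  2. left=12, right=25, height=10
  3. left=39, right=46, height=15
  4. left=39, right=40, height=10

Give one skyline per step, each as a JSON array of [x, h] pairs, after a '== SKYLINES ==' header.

== SKYLINES ==
[[39,10],[40,0]]
[[12,10],[25,0],[39,10],[40,0]]
[[12,10],[25,0],[39,15],[46,0]]
[[12,10],[25,0],[39,15],[46,0]]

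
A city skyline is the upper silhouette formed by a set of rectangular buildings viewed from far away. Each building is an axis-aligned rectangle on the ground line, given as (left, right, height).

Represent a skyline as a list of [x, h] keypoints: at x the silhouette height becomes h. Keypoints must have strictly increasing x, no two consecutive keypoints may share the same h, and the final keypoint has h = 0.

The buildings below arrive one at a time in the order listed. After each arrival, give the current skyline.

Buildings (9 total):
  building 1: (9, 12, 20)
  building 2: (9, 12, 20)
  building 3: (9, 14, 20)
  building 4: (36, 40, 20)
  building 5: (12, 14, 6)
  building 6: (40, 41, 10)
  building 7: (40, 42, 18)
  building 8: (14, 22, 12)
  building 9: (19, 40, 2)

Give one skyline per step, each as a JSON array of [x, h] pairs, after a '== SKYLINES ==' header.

== SKYLINES ==
[[9,20],[12,0]]
[[9,20],[12,0]]
[[9,20],[14,0]]
[[9,20],[14,0],[36,20],[40,0]]
[[9,20],[14,0],[36,20],[40,0]]
[[9,20],[14,0],[36,20],[40,10],[41,0]]
[[9,20],[14,0],[36,20],[40,18],[42,0]]
[[9,20],[14,12],[22,0],[36,20],[40,18],[42,0]]
[[9,20],[14,12],[22,2],[36,20],[40,18],[42,0]]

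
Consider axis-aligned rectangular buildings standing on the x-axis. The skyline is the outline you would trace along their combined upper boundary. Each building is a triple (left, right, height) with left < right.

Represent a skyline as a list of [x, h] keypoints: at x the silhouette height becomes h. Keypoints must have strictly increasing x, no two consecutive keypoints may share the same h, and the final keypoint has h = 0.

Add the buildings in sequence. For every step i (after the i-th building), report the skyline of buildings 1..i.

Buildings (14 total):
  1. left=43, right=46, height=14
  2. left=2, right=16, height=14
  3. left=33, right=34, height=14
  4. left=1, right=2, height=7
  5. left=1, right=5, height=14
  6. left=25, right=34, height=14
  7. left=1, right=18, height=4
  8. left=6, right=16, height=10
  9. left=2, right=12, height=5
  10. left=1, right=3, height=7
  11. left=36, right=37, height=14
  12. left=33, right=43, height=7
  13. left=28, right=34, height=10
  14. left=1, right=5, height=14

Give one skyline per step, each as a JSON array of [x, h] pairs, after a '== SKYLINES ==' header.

== SKYLINES ==
[[43,14],[46,0]]
[[2,14],[16,0],[43,14],[46,0]]
[[2,14],[16,0],[33,14],[34,0],[43,14],[46,0]]
[[1,7],[2,14],[16,0],[33,14],[34,0],[43,14],[46,0]]
[[1,14],[16,0],[33,14],[34,0],[43,14],[46,0]]
[[1,14],[16,0],[25,14],[34,0],[43,14],[46,0]]
[[1,14],[16,4],[18,0],[25,14],[34,0],[43,14],[46,0]]
[[1,14],[16,4],[18,0],[25,14],[34,0],[43,14],[46,0]]
[[1,14],[16,4],[18,0],[25,14],[34,0],[43,14],[46,0]]
[[1,14],[16,4],[18,0],[25,14],[34,0],[43,14],[46,0]]
[[1,14],[16,4],[18,0],[25,14],[34,0],[36,14],[37,0],[43,14],[46,0]]
[[1,14],[16,4],[18,0],[25,14],[34,7],[36,14],[37,7],[43,14],[46,0]]
[[1,14],[16,4],[18,0],[25,14],[34,7],[36,14],[37,7],[43,14],[46,0]]
[[1,14],[16,4],[18,0],[25,14],[34,7],[36,14],[37,7],[43,14],[46,0]]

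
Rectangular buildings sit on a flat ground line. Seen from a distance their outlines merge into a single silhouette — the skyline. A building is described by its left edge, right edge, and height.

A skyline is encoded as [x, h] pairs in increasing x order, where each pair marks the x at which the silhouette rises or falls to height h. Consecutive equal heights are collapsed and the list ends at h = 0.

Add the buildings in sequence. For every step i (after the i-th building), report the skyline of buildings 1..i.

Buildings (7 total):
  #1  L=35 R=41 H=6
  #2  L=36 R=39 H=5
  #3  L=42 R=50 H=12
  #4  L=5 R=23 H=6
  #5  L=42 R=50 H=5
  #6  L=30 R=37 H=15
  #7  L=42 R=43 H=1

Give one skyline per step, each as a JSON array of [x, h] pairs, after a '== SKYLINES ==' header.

== SKYLINES ==
[[35,6],[41,0]]
[[35,6],[41,0]]
[[35,6],[41,0],[42,12],[50,0]]
[[5,6],[23,0],[35,6],[41,0],[42,12],[50,0]]
[[5,6],[23,0],[35,6],[41,0],[42,12],[50,0]]
[[5,6],[23,0],[30,15],[37,6],[41,0],[42,12],[50,0]]
[[5,6],[23,0],[30,15],[37,6],[41,0],[42,12],[50,0]]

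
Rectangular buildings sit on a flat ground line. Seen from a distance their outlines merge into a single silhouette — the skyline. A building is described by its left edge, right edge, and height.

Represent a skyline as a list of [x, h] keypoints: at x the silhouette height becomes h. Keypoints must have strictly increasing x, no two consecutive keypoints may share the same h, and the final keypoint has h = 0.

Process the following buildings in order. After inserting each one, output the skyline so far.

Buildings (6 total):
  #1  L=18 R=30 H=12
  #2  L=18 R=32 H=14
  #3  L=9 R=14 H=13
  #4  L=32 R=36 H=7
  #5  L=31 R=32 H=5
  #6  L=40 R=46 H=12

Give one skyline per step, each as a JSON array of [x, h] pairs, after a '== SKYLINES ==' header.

== SKYLINES ==
[[18,12],[30,0]]
[[18,14],[32,0]]
[[9,13],[14,0],[18,14],[32,0]]
[[9,13],[14,0],[18,14],[32,7],[36,0]]
[[9,13],[14,0],[18,14],[32,7],[36,0]]
[[9,13],[14,0],[18,14],[32,7],[36,0],[40,12],[46,0]]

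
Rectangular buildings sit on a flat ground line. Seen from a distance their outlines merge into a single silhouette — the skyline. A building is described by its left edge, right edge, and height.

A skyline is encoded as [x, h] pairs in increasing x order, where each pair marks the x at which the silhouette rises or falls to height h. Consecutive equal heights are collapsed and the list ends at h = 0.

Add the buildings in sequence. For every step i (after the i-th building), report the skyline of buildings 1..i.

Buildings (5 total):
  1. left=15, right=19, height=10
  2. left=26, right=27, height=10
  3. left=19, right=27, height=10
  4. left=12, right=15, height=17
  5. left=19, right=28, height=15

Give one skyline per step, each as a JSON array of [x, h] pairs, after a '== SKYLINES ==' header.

== SKYLINES ==
[[15,10],[19,0]]
[[15,10],[19,0],[26,10],[27,0]]
[[15,10],[27,0]]
[[12,17],[15,10],[27,0]]
[[12,17],[15,10],[19,15],[28,0]]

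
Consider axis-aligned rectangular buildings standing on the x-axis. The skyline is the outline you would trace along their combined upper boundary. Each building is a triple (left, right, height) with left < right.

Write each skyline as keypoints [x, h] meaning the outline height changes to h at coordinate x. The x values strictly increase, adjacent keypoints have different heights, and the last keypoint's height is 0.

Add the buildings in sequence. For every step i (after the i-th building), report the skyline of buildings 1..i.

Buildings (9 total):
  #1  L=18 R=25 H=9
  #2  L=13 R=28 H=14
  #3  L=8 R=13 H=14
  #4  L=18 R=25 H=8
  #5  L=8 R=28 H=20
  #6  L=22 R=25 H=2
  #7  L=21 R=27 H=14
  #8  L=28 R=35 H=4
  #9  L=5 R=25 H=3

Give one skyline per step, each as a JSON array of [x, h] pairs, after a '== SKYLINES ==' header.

== SKYLINES ==
[[18,9],[25,0]]
[[13,14],[28,0]]
[[8,14],[28,0]]
[[8,14],[28,0]]
[[8,20],[28,0]]
[[8,20],[28,0]]
[[8,20],[28,0]]
[[8,20],[28,4],[35,0]]
[[5,3],[8,20],[28,4],[35,0]]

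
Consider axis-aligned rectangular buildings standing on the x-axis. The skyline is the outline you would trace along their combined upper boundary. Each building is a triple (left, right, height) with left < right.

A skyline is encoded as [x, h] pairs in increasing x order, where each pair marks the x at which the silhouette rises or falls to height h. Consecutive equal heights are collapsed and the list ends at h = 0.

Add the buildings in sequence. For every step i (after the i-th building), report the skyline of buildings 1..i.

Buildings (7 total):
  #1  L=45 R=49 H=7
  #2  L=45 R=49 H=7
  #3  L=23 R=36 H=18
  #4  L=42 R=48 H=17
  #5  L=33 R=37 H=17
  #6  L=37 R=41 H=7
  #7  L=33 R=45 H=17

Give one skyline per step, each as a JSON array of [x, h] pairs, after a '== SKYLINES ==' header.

== SKYLINES ==
[[45,7],[49,0]]
[[45,7],[49,0]]
[[23,18],[36,0],[45,7],[49,0]]
[[23,18],[36,0],[42,17],[48,7],[49,0]]
[[23,18],[36,17],[37,0],[42,17],[48,7],[49,0]]
[[23,18],[36,17],[37,7],[41,0],[42,17],[48,7],[49,0]]
[[23,18],[36,17],[48,7],[49,0]]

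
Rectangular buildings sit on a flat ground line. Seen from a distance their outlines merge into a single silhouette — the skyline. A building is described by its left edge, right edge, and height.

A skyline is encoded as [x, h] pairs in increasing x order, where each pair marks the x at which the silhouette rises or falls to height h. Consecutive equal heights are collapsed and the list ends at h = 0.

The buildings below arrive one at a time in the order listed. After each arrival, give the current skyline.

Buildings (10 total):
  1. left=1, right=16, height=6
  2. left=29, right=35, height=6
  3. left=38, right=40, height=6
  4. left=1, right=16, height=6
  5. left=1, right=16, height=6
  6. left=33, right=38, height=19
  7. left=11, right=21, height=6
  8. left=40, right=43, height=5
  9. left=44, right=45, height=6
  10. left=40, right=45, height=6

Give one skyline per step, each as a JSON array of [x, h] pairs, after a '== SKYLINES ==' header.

== SKYLINES ==
[[1,6],[16,0]]
[[1,6],[16,0],[29,6],[35,0]]
[[1,6],[16,0],[29,6],[35,0],[38,6],[40,0]]
[[1,6],[16,0],[29,6],[35,0],[38,6],[40,0]]
[[1,6],[16,0],[29,6],[35,0],[38,6],[40,0]]
[[1,6],[16,0],[29,6],[33,19],[38,6],[40,0]]
[[1,6],[21,0],[29,6],[33,19],[38,6],[40,0]]
[[1,6],[21,0],[29,6],[33,19],[38,6],[40,5],[43,0]]
[[1,6],[21,0],[29,6],[33,19],[38,6],[40,5],[43,0],[44,6],[45,0]]
[[1,6],[21,0],[29,6],[33,19],[38,6],[45,0]]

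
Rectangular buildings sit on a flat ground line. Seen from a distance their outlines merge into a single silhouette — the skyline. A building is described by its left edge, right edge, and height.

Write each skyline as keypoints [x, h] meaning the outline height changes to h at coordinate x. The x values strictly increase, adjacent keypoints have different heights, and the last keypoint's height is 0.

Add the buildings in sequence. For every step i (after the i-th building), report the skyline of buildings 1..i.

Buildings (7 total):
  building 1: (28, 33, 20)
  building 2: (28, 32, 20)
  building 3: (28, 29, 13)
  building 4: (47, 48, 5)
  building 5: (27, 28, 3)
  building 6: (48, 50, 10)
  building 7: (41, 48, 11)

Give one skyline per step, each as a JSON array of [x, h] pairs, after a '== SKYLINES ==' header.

== SKYLINES ==
[[28,20],[33,0]]
[[28,20],[33,0]]
[[28,20],[33,0]]
[[28,20],[33,0],[47,5],[48,0]]
[[27,3],[28,20],[33,0],[47,5],[48,0]]
[[27,3],[28,20],[33,0],[47,5],[48,10],[50,0]]
[[27,3],[28,20],[33,0],[41,11],[48,10],[50,0]]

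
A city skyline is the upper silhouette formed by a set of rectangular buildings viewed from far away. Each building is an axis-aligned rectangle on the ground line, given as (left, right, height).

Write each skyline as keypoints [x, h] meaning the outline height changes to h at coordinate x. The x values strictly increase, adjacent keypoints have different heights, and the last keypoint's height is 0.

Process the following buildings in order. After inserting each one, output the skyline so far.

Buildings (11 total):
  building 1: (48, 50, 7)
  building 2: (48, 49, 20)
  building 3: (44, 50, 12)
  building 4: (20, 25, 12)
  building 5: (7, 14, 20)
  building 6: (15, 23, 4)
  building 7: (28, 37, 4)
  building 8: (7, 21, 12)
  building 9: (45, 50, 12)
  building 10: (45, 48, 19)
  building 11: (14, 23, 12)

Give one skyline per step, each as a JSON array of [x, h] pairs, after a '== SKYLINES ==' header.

== SKYLINES ==
[[48,7],[50,0]]
[[48,20],[49,7],[50,0]]
[[44,12],[48,20],[49,12],[50,0]]
[[20,12],[25,0],[44,12],[48,20],[49,12],[50,0]]
[[7,20],[14,0],[20,12],[25,0],[44,12],[48,20],[49,12],[50,0]]
[[7,20],[14,0],[15,4],[20,12],[25,0],[44,12],[48,20],[49,12],[50,0]]
[[7,20],[14,0],[15,4],[20,12],[25,0],[28,4],[37,0],[44,12],[48,20],[49,12],[50,0]]
[[7,20],[14,12],[25,0],[28,4],[37,0],[44,12],[48,20],[49,12],[50,0]]
[[7,20],[14,12],[25,0],[28,4],[37,0],[44,12],[48,20],[49,12],[50,0]]
[[7,20],[14,12],[25,0],[28,4],[37,0],[44,12],[45,19],[48,20],[49,12],[50,0]]
[[7,20],[14,12],[25,0],[28,4],[37,0],[44,12],[45,19],[48,20],[49,12],[50,0]]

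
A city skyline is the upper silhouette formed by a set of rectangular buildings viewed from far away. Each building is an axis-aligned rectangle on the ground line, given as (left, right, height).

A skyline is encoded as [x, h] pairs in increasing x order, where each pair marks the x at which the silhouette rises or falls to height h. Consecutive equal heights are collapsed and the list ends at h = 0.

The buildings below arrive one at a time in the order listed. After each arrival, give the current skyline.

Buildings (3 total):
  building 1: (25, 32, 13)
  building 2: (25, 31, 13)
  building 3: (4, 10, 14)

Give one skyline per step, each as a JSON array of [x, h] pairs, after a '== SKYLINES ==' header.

== SKYLINES ==
[[25,13],[32,0]]
[[25,13],[32,0]]
[[4,14],[10,0],[25,13],[32,0]]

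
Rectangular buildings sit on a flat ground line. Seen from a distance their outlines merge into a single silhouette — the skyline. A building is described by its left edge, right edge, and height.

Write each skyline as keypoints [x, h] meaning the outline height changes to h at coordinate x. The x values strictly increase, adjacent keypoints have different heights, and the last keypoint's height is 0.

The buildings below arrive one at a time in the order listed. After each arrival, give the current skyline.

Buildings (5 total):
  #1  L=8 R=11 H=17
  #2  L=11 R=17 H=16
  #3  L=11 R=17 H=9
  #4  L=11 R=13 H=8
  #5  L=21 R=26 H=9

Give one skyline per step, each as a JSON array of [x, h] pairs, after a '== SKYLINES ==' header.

== SKYLINES ==
[[8,17],[11,0]]
[[8,17],[11,16],[17,0]]
[[8,17],[11,16],[17,0]]
[[8,17],[11,16],[17,0]]
[[8,17],[11,16],[17,0],[21,9],[26,0]]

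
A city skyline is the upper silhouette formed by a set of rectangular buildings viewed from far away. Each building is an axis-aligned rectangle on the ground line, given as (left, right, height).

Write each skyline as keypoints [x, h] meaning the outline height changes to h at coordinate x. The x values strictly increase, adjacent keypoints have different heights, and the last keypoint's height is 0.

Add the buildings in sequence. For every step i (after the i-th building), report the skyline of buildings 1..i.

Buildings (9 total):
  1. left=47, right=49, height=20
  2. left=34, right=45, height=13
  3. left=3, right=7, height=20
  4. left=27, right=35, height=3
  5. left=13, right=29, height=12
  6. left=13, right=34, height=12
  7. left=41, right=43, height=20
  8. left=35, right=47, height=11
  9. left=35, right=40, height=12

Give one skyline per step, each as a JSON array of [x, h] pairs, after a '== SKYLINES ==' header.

== SKYLINES ==
[[47,20],[49,0]]
[[34,13],[45,0],[47,20],[49,0]]
[[3,20],[7,0],[34,13],[45,0],[47,20],[49,0]]
[[3,20],[7,0],[27,3],[34,13],[45,0],[47,20],[49,0]]
[[3,20],[7,0],[13,12],[29,3],[34,13],[45,0],[47,20],[49,0]]
[[3,20],[7,0],[13,12],[34,13],[45,0],[47,20],[49,0]]
[[3,20],[7,0],[13,12],[34,13],[41,20],[43,13],[45,0],[47,20],[49,0]]
[[3,20],[7,0],[13,12],[34,13],[41,20],[43,13],[45,11],[47,20],[49,0]]
[[3,20],[7,0],[13,12],[34,13],[41,20],[43,13],[45,11],[47,20],[49,0]]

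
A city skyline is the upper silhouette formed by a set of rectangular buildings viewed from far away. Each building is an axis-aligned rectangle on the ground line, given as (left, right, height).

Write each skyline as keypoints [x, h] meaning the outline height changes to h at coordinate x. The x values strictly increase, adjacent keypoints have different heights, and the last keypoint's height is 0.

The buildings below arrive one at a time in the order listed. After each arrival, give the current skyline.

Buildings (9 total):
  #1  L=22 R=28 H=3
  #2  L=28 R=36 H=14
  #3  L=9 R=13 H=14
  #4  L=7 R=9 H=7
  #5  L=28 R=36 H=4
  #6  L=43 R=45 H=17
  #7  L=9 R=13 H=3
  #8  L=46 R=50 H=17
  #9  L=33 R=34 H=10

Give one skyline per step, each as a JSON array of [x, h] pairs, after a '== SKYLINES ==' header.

== SKYLINES ==
[[22,3],[28,0]]
[[22,3],[28,14],[36,0]]
[[9,14],[13,0],[22,3],[28,14],[36,0]]
[[7,7],[9,14],[13,0],[22,3],[28,14],[36,0]]
[[7,7],[9,14],[13,0],[22,3],[28,14],[36,0]]
[[7,7],[9,14],[13,0],[22,3],[28,14],[36,0],[43,17],[45,0]]
[[7,7],[9,14],[13,0],[22,3],[28,14],[36,0],[43,17],[45,0]]
[[7,7],[9,14],[13,0],[22,3],[28,14],[36,0],[43,17],[45,0],[46,17],[50,0]]
[[7,7],[9,14],[13,0],[22,3],[28,14],[36,0],[43,17],[45,0],[46,17],[50,0]]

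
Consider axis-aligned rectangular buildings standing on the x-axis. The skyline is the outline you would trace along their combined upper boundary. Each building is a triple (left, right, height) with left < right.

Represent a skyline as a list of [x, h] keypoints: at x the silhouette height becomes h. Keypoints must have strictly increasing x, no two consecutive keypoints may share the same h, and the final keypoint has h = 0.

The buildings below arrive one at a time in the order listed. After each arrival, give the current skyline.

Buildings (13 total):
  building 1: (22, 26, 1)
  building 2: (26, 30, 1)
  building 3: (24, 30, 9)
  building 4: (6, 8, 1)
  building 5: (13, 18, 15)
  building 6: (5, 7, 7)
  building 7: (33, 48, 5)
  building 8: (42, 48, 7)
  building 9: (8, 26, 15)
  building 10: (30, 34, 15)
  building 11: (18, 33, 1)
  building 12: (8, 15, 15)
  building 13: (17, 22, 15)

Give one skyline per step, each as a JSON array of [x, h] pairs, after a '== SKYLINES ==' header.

== SKYLINES ==
[[22,1],[26,0]]
[[22,1],[30,0]]
[[22,1],[24,9],[30,0]]
[[6,1],[8,0],[22,1],[24,9],[30,0]]
[[6,1],[8,0],[13,15],[18,0],[22,1],[24,9],[30,0]]
[[5,7],[7,1],[8,0],[13,15],[18,0],[22,1],[24,9],[30,0]]
[[5,7],[7,1],[8,0],[13,15],[18,0],[22,1],[24,9],[30,0],[33,5],[48,0]]
[[5,7],[7,1],[8,0],[13,15],[18,0],[22,1],[24,9],[30,0],[33,5],[42,7],[48,0]]
[[5,7],[7,1],[8,15],[26,9],[30,0],[33,5],[42,7],[48,0]]
[[5,7],[7,1],[8,15],[26,9],[30,15],[34,5],[42,7],[48,0]]
[[5,7],[7,1],[8,15],[26,9],[30,15],[34,5],[42,7],[48,0]]
[[5,7],[7,1],[8,15],[26,9],[30,15],[34,5],[42,7],[48,0]]
[[5,7],[7,1],[8,15],[26,9],[30,15],[34,5],[42,7],[48,0]]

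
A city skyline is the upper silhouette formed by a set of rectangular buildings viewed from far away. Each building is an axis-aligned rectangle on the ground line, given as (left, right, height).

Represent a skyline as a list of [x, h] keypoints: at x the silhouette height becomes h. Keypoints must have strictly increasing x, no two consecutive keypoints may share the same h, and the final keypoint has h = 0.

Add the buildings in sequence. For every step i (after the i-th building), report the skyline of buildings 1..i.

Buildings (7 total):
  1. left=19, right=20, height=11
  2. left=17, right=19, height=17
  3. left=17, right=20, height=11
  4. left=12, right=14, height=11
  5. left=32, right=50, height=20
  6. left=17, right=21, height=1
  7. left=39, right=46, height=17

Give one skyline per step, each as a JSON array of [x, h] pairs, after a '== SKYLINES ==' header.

== SKYLINES ==
[[19,11],[20,0]]
[[17,17],[19,11],[20,0]]
[[17,17],[19,11],[20,0]]
[[12,11],[14,0],[17,17],[19,11],[20,0]]
[[12,11],[14,0],[17,17],[19,11],[20,0],[32,20],[50,0]]
[[12,11],[14,0],[17,17],[19,11],[20,1],[21,0],[32,20],[50,0]]
[[12,11],[14,0],[17,17],[19,11],[20,1],[21,0],[32,20],[50,0]]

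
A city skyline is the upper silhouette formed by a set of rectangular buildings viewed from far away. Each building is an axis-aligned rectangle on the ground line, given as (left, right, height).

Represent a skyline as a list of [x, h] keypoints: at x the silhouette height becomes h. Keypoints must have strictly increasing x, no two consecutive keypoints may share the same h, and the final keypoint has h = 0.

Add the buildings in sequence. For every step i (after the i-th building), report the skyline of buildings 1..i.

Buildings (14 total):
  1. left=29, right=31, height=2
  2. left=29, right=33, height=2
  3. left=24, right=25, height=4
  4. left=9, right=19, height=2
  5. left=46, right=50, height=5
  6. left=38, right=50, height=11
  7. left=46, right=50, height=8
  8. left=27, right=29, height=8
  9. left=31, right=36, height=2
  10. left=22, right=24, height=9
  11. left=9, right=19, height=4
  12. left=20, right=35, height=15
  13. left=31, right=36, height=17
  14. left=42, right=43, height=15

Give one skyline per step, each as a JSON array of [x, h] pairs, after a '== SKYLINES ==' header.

== SKYLINES ==
[[29,2],[31,0]]
[[29,2],[33,0]]
[[24,4],[25,0],[29,2],[33,0]]
[[9,2],[19,0],[24,4],[25,0],[29,2],[33,0]]
[[9,2],[19,0],[24,4],[25,0],[29,2],[33,0],[46,5],[50,0]]
[[9,2],[19,0],[24,4],[25,0],[29,2],[33,0],[38,11],[50,0]]
[[9,2],[19,0],[24,4],[25,0],[29,2],[33,0],[38,11],[50,0]]
[[9,2],[19,0],[24,4],[25,0],[27,8],[29,2],[33,0],[38,11],[50,0]]
[[9,2],[19,0],[24,4],[25,0],[27,8],[29,2],[36,0],[38,11],[50,0]]
[[9,2],[19,0],[22,9],[24,4],[25,0],[27,8],[29,2],[36,0],[38,11],[50,0]]
[[9,4],[19,0],[22,9],[24,4],[25,0],[27,8],[29,2],[36,0],[38,11],[50,0]]
[[9,4],[19,0],[20,15],[35,2],[36,0],[38,11],[50,0]]
[[9,4],[19,0],[20,15],[31,17],[36,0],[38,11],[50,0]]
[[9,4],[19,0],[20,15],[31,17],[36,0],[38,11],[42,15],[43,11],[50,0]]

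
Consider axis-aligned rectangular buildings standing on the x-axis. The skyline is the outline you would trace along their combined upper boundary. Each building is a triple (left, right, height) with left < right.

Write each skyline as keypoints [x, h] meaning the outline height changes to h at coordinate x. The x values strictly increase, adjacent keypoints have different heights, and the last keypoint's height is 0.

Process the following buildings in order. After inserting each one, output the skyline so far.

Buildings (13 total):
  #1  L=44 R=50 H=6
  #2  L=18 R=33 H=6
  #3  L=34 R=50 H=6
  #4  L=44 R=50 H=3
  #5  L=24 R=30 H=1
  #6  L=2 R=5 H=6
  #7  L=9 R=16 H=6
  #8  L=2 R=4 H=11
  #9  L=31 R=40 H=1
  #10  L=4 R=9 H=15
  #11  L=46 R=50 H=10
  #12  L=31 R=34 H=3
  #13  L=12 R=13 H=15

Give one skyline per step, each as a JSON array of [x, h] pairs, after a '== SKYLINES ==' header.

== SKYLINES ==
[[44,6],[50,0]]
[[18,6],[33,0],[44,6],[50,0]]
[[18,6],[33,0],[34,6],[50,0]]
[[18,6],[33,0],[34,6],[50,0]]
[[18,6],[33,0],[34,6],[50,0]]
[[2,6],[5,0],[18,6],[33,0],[34,6],[50,0]]
[[2,6],[5,0],[9,6],[16,0],[18,6],[33,0],[34,6],[50,0]]
[[2,11],[4,6],[5,0],[9,6],[16,0],[18,6],[33,0],[34,6],[50,0]]
[[2,11],[4,6],[5,0],[9,6],[16,0],[18,6],[33,1],[34,6],[50,0]]
[[2,11],[4,15],[9,6],[16,0],[18,6],[33,1],[34,6],[50,0]]
[[2,11],[4,15],[9,6],[16,0],[18,6],[33,1],[34,6],[46,10],[50,0]]
[[2,11],[4,15],[9,6],[16,0],[18,6],[33,3],[34,6],[46,10],[50,0]]
[[2,11],[4,15],[9,6],[12,15],[13,6],[16,0],[18,6],[33,3],[34,6],[46,10],[50,0]]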